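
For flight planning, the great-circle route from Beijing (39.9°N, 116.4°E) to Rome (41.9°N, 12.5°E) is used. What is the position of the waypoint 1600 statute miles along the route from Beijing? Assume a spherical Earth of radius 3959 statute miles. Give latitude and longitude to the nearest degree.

≈ 52°N, 88°E

Write both endpoints as unit vectors p₁, p₂ with components (cos φ cos λ, cos φ sin λ, sin φ).
The central angle between the endpoints is δ = arccos(p₁·p₂) ≈ 1.275 rad (73.1°). The total great-circle distance is δ·R ≈ 1.275 × 3959 ≈ 5049 mi, so the target fraction is f = 1600/5049 ≈ 0.317.
Interpolate at f ≈ 0.317 with slerp weights a = sin((1−f)δ)/sin δ ≈ 0.800, b = sin(fδ)/sin δ ≈ 0.411.
p = a·p₁ + b·p₂ ≈ (0.026, 0.616, 0.788); φ = arcsin(p_z) ≈ 51.95°, λ = atan2(p_y, p_x) ≈ 87.59°.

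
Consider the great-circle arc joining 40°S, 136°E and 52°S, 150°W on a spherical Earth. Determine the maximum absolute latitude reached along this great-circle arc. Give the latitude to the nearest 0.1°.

The great circle lies in the plane with unit normal n̂ = (p₁ × p₂)/|p₁ × p₂|.
Here n̂_z ≈ +0.588; the vertex latitude is φ_max = arccos|n̂_z| ≈ 54.0°.

≈ 54.0°S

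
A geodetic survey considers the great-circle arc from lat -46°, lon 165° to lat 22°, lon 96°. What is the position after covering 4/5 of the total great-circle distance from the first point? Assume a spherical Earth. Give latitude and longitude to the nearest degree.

≈ lat 8°, lon 108°

Convert each endpoint to a unit vector on the sphere (x = cos φ cos λ, y = cos φ sin λ, z = sin φ).
The central angle between the endpoints is δ = arccos(p₁·p₂) ≈ 1.609 rad (92.2°).
Interpolate at f = 4/5 with slerp weights a = sin((1−f)δ)/sin δ ≈ 0.317, b = sin(fδ)/sin δ ≈ 0.961.
p = a·p₁ + b·p₂ ≈ (-0.306, 0.943, 0.132); φ = arcsin(p_z) ≈ 7.60°, λ = atan2(p_y, p_x) ≈ 107.95°.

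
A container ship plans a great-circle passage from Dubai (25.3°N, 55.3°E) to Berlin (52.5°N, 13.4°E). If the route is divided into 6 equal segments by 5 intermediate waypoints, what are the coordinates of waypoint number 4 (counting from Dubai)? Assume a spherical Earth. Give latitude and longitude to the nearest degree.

≈ (45°N, 31°E)

The haversine formula gives a central angle δ ≈ 0.725 rad (41.5°) between the endpoints.
Interpolate at f = 4/6 with slerp weights a = sin((1−f)δ)/sin δ ≈ 0.361, b = sin(fδ)/sin δ ≈ 0.701.
p = a·p₁ + b·p₂ ≈ (0.601, 0.367, 0.710); φ = arcsin(p_z) ≈ 45.25°, λ = atan2(p_y, p_x) ≈ 31.43°.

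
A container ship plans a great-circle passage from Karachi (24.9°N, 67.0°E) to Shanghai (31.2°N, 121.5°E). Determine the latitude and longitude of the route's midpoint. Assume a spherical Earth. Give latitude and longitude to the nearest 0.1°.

≈ (30.9°N, 93.4°E)

Write both endpoints as unit vectors p₁, p₂ with components (cos φ cos λ, cos φ sin λ, sin φ).
The central angle between the endpoints is δ = arccos(p₁·p₂) ≈ 0.838 rad (48.0°).
Interpolate at f = 1/2 with slerp weights a = sin((1−f)δ)/sin δ ≈ 0.547, b = sin(fδ)/sin δ ≈ 0.547.
p = a·p₁ + b·p₂ ≈ (-0.051, 0.856, 0.514); φ = arcsin(p_z) ≈ 30.93°, λ = atan2(p_y, p_x) ≈ 93.38°.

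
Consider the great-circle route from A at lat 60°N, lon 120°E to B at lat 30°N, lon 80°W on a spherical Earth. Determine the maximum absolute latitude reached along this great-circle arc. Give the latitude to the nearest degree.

The great circle lies in the plane with unit normal n̂ = (p₁ × p₂)/|p₁ × p₂|.
Here n̂_z ≈ +0.148; the vertex latitude is φ_max = arccos|n̂_z| ≈ 81.5°.
Check via Clairaut: cos φ_max = |cos φ₁| · sin C = cos(60.0°)·sin(17.2°) ≈ 0.148, again giving ≈ 81.5°.

≈ 81°N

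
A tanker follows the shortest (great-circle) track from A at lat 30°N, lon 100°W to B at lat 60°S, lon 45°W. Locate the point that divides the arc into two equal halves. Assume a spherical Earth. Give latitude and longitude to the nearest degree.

≈ lat 17°S, lon 80°W

Convert each endpoint to a unit vector on the sphere (x = cos φ cos λ, y = cos φ sin λ, z = sin φ).
The central angle between the endpoints is δ = arccos(p₁·p₂) ≈ 1.757 rad (100.6°).
Interpolate at f = 1/2 with slerp weights a = sin((1−f)δ)/sin δ ≈ 0.783, b = sin(fδ)/sin δ ≈ 0.783.
p = a·p₁ + b·p₂ ≈ (0.159, -0.945, -0.287); φ = arcsin(p_z) ≈ -16.66°, λ = atan2(p_y, p_x) ≈ -80.44°.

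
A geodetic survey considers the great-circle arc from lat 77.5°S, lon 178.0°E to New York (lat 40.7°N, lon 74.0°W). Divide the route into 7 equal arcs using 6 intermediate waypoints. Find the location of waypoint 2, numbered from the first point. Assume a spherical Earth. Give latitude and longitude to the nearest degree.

≈ lat 52°S, lon 101°W

Write both endpoints as unit vectors p₁, p₂ with components (cos φ cos λ, cos φ sin λ, sin φ).
The central angle between the endpoints is δ = arccos(p₁·p₂) ≈ 2.329 rad (133.4°).
Interpolate at f = 2/7 with slerp weights a = sin((1−f)δ)/sin δ ≈ 1.371, b = sin(fδ)/sin δ ≈ 0.850.
p = a·p₁ + b·p₂ ≈ (-0.119, -0.609, -0.784); φ = arcsin(p_z) ≈ -51.64°, λ = atan2(p_y, p_x) ≈ -101.05°.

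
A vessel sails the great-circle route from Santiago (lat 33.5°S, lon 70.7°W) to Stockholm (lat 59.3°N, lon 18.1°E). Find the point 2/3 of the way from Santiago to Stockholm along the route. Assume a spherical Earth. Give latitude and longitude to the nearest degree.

≈ lat 34°N, lon 28°W

Write both endpoints as unit vectors p₁, p₂ with components (cos φ cos λ, cos φ sin λ, sin φ).
The central angle between the endpoints is δ = arccos(p₁·p₂) ≈ 2.055 rad (117.8°).
Interpolate at f = 2/3 with slerp weights a = sin((1−f)δ)/sin δ ≈ 0.715, b = sin(fδ)/sin δ ≈ 1.107.
p = a·p₁ + b·p₂ ≈ (0.734, -0.387, 0.558); φ = arcsin(p_z) ≈ 33.88°, λ = atan2(p_y, p_x) ≈ -27.79°.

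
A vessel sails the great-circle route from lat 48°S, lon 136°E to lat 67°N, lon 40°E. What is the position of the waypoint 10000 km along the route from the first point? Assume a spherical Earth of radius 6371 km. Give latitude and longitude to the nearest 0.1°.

Convert each endpoint to a unit vector on the sphere (x = cos φ cos λ, y = cos φ sin λ, z = sin φ).
The central angle between the endpoints is δ = arccos(p₁·p₂) ≈ 2.362 rad (135.3°). The total great-circle distance is δ·R ≈ 2.362 × 6371 ≈ 15050 km, so the target fraction is f = 10000/15050 ≈ 0.664.
Interpolate at f ≈ 0.664 with slerp weights a = sin((1−f)δ)/sin δ ≈ 1.013, b = sin(fδ)/sin δ ≈ 1.423.
p = a·p₁ + b·p₂ ≈ (-0.062, 0.828, 0.557); φ = arcsin(p_z) ≈ 33.83°, λ = atan2(p_y, p_x) ≈ 94.27°.

≈ lat 33.8°N, lon 94.3°E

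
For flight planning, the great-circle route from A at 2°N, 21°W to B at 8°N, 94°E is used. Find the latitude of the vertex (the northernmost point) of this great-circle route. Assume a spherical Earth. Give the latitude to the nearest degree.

The great circle lies in the plane with unit normal n̂ = (p₁ × p₂)/|p₁ × p₂|.
Here n̂_z ≈ +0.985; the vertex latitude is φ_max = arccos|n̂_z| ≈ 9.9°.

≈ 10°N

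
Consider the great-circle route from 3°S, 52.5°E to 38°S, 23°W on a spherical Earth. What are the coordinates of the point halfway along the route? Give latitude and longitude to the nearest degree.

≈ 25°S, 20°E

Write both endpoints as unit vectors p₁, p₂ with components (cos φ cos λ, cos φ sin λ, sin φ).
The central angle between the endpoints is δ = arccos(p₁·p₂) ≈ 1.339 rad (76.7°).
Interpolate at f = 1/2 with slerp weights a = sin((1−f)δ)/sin δ ≈ 0.638, b = sin(fδ)/sin δ ≈ 0.638.
p = a·p₁ + b·p₂ ≈ (0.850, 0.309, -0.426); φ = arcsin(p_z) ≈ -25.22°, λ = atan2(p_y, p_x) ≈ 19.97°.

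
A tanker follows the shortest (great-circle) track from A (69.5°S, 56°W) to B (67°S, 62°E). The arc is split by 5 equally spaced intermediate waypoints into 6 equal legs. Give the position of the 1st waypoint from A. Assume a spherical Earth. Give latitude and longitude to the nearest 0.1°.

Convert each endpoint to a unit vector on the sphere (x = cos φ cos λ, y = cos φ sin λ, z = sin φ).
The central angle between the endpoints is δ = arccos(p₁·p₂) ≈ 0.647 rad (37.1°).
Interpolate at f = 1/6 with slerp weights a = sin((1−f)δ)/sin δ ≈ 0.852, b = sin(fδ)/sin δ ≈ 0.179.
p = a·p₁ + b·p₂ ≈ (0.200, -0.186, -0.962); φ = arcsin(p_z) ≈ -74.18°, λ = atan2(p_y, p_x) ≈ -42.94°.

≈ (74.2°S, 42.9°W)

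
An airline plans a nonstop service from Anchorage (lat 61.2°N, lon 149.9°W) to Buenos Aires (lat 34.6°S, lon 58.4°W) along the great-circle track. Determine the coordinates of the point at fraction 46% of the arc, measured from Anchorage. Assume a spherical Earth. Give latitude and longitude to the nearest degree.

≈ lat 22°N, lon 92°W

Convert each endpoint to a unit vector on the sphere (x = cos φ cos λ, y = cos φ sin λ, z = sin φ).
The central angle between the endpoints is δ = arccos(p₁·p₂) ≈ 2.104 rad (120.5°).
Interpolate at f = 0.46 with slerp weights a = sin((1−f)δ)/sin δ ≈ 1.053, b = sin(fδ)/sin δ ≈ 0.956.
p = a·p₁ + b·p₂ ≈ (-0.026, -0.925, 0.380); φ = arcsin(p_z) ≈ 22.32°, λ = atan2(p_y, p_x) ≈ -91.64°.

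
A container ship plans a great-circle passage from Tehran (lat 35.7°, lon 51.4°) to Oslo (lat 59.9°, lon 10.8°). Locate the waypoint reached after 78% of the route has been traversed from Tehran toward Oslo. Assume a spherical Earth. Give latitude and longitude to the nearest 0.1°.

Convert each endpoint to a unit vector on the sphere (x = cos φ cos λ, y = cos φ sin λ, z = sin φ).
The central angle between the endpoints is δ = arccos(p₁·p₂) ≈ 0.620 rad (35.5°).
Interpolate at f = 0.78 with slerp weights a = sin((1−f)δ)/sin δ ≈ 0.234, b = sin(fδ)/sin δ ≈ 0.800.
p = a·p₁ + b·p₂ ≈ (0.513, 0.224, 0.829); φ = arcsin(p_z) ≈ 55.98°, λ = atan2(p_y, p_x) ≈ 23.57°.

≈ lat 56.0°, lon 23.6°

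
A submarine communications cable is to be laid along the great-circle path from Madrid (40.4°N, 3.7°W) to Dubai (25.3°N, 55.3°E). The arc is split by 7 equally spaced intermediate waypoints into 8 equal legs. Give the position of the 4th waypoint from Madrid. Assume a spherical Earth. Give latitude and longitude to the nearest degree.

The haversine formula gives a central angle δ ≈ 0.887 rad (50.8°) between the endpoints.
Interpolate at f = 4/8 with slerp weights a = sin((1−f)δ)/sin δ ≈ 0.554, b = sin(fδ)/sin δ ≈ 0.554.
p = a·p₁ + b·p₂ ≈ (0.706, 0.384, 0.595); φ = arcsin(p_z) ≈ 36.54°, λ = atan2(p_y, p_x) ≈ 28.57°.

≈ 37°N, 29°E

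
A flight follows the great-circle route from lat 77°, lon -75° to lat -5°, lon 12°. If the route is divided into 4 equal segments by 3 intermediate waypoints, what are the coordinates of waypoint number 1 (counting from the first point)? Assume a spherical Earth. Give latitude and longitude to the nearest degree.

The haversine formula gives a central angle δ ≈ 1.644 rad (94.2°) between the endpoints.
Interpolate at f = 1/4 with slerp weights a = sin((1−f)δ)/sin δ ≈ 0.946, b = sin(fδ)/sin δ ≈ 0.401.
p = a·p₁ + b·p₂ ≈ (0.445, -0.123, 0.887); φ = arcsin(p_z) ≈ 62.48°, λ = atan2(p_y, p_x) ≈ -15.39°.

≈ lat 62°, lon -15°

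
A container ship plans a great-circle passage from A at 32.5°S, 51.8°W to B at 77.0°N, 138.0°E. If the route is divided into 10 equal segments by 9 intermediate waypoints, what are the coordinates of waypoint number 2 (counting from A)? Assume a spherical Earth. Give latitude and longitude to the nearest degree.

≈ 5°S, 53°W

From cos δ = sin φ₁ sin φ₂ + cos φ₁ cos φ₂ cos Δλ, the central angle is δ ≈ 2.361 rad (135.3°).
Interpolate at f = 2/10 with slerp weights a = sin((1−f)δ)/sin δ ≈ 1.350, b = sin(fδ)/sin δ ≈ 0.646.
p = a·p₁ + b·p₂ ≈ (0.596, -0.797, -0.095); φ = arcsin(p_z) ≈ -5.48°, λ = atan2(p_y, p_x) ≈ -53.22°.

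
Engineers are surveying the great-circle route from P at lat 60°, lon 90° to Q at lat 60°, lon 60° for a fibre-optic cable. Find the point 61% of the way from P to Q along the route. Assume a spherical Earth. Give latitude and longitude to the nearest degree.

≈ lat 61°, lon 72°

The haversine formula gives a central angle δ ≈ 0.260 rad (14.9°) between the endpoints.
Interpolate at f = 0.61 with slerp weights a = sin((1−f)δ)/sin δ ≈ 0.394, b = sin(fδ)/sin δ ≈ 0.614.
p = a·p₁ + b·p₂ ≈ (0.154, 0.463, 0.873); φ = arcsin(p_z) ≈ 60.81°, λ = atan2(p_y, p_x) ≈ 71.64°.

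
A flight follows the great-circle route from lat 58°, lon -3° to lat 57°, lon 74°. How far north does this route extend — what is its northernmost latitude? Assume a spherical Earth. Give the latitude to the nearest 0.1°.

≈ 63.5°

The great circle lies in the plane with unit normal n̂ = (p₁ × p₂)/|p₁ × p₂|.
Here n̂_z ≈ +0.446; the vertex latitude is φ_max = arccos|n̂_z| ≈ 63.5°.
Check via Clairaut: cos φ_max = |cos φ₁| · sin C = cos(58.0°)·sin(57.3°) ≈ 0.446, again giving ≈ 63.5°.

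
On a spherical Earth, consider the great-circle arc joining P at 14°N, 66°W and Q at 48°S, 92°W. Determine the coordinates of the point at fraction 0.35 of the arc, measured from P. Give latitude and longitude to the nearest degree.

Write both endpoints as unit vectors p₁, p₂ with components (cos φ cos λ, cos φ sin λ, sin φ).
The central angle between the endpoints is δ = arccos(p₁·p₂) ≈ 1.155 rad (66.2°).
Interpolate at f = 0.35 with slerp weights a = sin((1−f)δ)/sin δ ≈ 0.746, b = sin(fδ)/sin δ ≈ 0.430.
p = a·p₁ + b·p₂ ≈ (0.284, -0.949, -0.139); φ = arcsin(p_z) ≈ -8.00°, λ = atan2(p_y, p_x) ≈ -73.32°.

≈ 8°S, 73°W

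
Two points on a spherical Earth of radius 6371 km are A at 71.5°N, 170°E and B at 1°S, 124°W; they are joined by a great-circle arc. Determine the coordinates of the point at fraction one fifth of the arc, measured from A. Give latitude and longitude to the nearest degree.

Convert each endpoint to a unit vector on the sphere (x = cos φ cos λ, y = cos φ sin λ, z = sin φ).
The central angle between the endpoints is δ = arccos(p₁·p₂) ≈ 1.458 rad (83.5°).
Interpolate at f = 1/5 with slerp weights a = sin((1−f)δ)/sin δ ≈ 0.925, b = sin(fδ)/sin δ ≈ 0.289.
p = a·p₁ + b·p₂ ≈ (-0.451, -0.189, 0.872); φ = arcsin(p_z) ≈ 60.74°, λ = atan2(p_y, p_x) ≈ -157.27°.

≈ 61°N, 157°W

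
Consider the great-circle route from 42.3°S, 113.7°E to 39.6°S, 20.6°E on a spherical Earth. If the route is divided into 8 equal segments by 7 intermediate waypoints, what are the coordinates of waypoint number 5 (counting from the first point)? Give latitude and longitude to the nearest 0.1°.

≈ 50.4°S, 52.8°E

Write both endpoints as unit vectors p₁, p₂ with components (cos φ cos λ, cos φ sin λ, sin φ).
The central angle between the endpoints is δ = arccos(p₁·p₂) ≈ 1.161 rad (66.5°).
Interpolate at f = 5/8 with slerp weights a = sin((1−f)δ)/sin δ ≈ 0.460, b = sin(fδ)/sin δ ≈ 0.724.
p = a·p₁ + b·p₂ ≈ (0.385, 0.508, -0.771); φ = arcsin(p_z) ≈ -50.42°, λ = atan2(p_y, p_x) ≈ 52.81°.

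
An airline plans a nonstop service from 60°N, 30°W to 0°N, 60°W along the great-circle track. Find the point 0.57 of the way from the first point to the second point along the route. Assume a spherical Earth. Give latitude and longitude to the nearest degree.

≈ 26°N, 52°W

From cos δ = sin φ₁ sin φ₂ + cos φ₁ cos φ₂ cos Δλ, the central angle is δ ≈ 1.123 rad (64.3°).
Interpolate at f = 0.57 with slerp weights a = sin((1−f)δ)/sin δ ≈ 0.515, b = sin(fδ)/sin δ ≈ 0.663.
p = a·p₁ + b·p₂ ≈ (0.554, -0.703, 0.446); φ = arcsin(p_z) ≈ 26.49°, λ = atan2(p_y, p_x) ≈ -51.73°.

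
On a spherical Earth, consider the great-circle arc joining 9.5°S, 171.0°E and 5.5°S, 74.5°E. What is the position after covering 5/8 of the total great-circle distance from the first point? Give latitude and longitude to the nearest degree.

The haversine formula gives a central angle δ ≈ 1.666 rad (95.5°) between the endpoints.
Interpolate at f = 5/8 with slerp weights a = sin((1−f)δ)/sin δ ≈ 0.588, b = sin(fδ)/sin δ ≈ 0.867.
p = a·p₁ + b·p₂ ≈ (-0.342, 0.922, -0.180); φ = arcsin(p_z) ≈ -10.38°, λ = atan2(p_y, p_x) ≈ 110.33°.

≈ 10°S, 110°E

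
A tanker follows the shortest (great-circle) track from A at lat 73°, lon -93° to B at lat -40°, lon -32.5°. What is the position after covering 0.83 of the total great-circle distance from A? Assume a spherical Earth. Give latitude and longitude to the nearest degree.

≈ lat -20°, lon -39°

Write both endpoints as unit vectors p₁, p₂ with components (cos φ cos λ, cos φ sin λ, sin φ).
The central angle between the endpoints is δ = arccos(p₁·p₂) ≈ 2.099 rad (120.3°).
Interpolate at f = 0.83 with slerp weights a = sin((1−f)δ)/sin δ ≈ 0.405, b = sin(fδ)/sin δ ≈ 1.141.
p = a·p₁ + b·p₂ ≈ (0.731, -0.588, -0.347); φ = arcsin(p_z) ≈ -20.27°, λ = atan2(p_y, p_x) ≈ -38.80°.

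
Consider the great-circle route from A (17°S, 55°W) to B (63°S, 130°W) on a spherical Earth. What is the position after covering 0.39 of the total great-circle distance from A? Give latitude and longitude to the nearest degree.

The haversine formula gives a central angle δ ≈ 1.189 rad (68.1°) between the endpoints.
Interpolate at f = 0.39 with slerp weights a = sin((1−f)δ)/sin δ ≈ 0.715, b = sin(fδ)/sin δ ≈ 0.482.
p = a·p₁ + b·p₂ ≈ (0.251, -0.728, -0.638); φ = arcsin(p_z) ≈ -39.67°, λ = atan2(p_y, p_x) ≈ -70.94°.

≈ (40°S, 71°W)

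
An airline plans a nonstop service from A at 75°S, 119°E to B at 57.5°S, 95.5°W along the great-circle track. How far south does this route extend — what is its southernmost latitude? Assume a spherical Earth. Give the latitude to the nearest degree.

The great circle lies in the plane with unit normal n̂ = (p₁ × p₂)/|p₁ × p₂|.
Here n̂_z ≈ +0.110; the vertex latitude is φ_max = arccos|n̂_z| ≈ 83.7°.
Check via Clairaut: cos φ_max = |cos φ₁| · sin C = cos(75.0°)·sin(154.8°) ≈ 0.110, again giving ≈ 83.7°.

≈ 84°S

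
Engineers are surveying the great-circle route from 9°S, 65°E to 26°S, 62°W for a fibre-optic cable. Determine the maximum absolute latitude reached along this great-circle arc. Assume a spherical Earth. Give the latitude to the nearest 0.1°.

The great circle lies in the plane with unit normal n̂ = (p₁ × p₂)/|p₁ × p₂|.
Here n̂_z ≈ -0.801; the vertex latitude is φ_max = arccos|n̂_z| ≈ 36.8°.
Check via Clairaut: cos φ_max = |cos φ₁| · sin C = cos(9.0°)·sin(125.8°) ≈ 0.801, again giving ≈ 36.8°.

≈ 36.8°S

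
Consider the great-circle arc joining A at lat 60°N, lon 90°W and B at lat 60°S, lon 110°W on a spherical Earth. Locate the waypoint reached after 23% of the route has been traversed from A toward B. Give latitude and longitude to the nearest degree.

Write both endpoints as unit vectors p₁, p₂ with components (cos φ cos λ, cos φ sin λ, sin φ).
The central angle between the endpoints is δ = arccos(p₁·p₂) ≈ 2.112 rad (121.0°).
Interpolate at f = 0.23 with slerp weights a = sin((1−f)δ)/sin δ ≈ 1.165, b = sin(fδ)/sin δ ≈ 0.545.
p = a·p₁ + b·p₂ ≈ (-0.093, -0.838, 0.537); φ = arcsin(p_z) ≈ 32.49°, λ = atan2(p_y, p_x) ≈ -96.34°.

≈ lat 32°N, lon 96°W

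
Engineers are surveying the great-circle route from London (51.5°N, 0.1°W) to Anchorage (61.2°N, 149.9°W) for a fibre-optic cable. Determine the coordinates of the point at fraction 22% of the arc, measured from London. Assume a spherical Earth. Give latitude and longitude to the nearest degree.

Convert each endpoint to a unit vector on the sphere (x = cos φ cos λ, y = cos φ sin λ, z = sin φ).
The central angle between the endpoints is δ = arccos(p₁·p₂) ≈ 1.130 rad (64.7°).
Interpolate at f = 0.22 with slerp weights a = sin((1−f)δ)/sin δ ≈ 0.853, b = sin(fδ)/sin δ ≈ 0.272.
p = a·p₁ + b·p₂ ≈ (0.418, -0.067, 0.906); φ = arcsin(p_z) ≈ 64.97°, λ = atan2(p_y, p_x) ≈ -9.07°.

≈ 65°N, 9°W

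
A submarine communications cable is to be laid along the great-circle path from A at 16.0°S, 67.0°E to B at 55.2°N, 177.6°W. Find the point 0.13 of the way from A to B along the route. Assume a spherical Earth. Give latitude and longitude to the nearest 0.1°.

≈ 3.4°S, 75.8°E

Convert each endpoint to a unit vector on the sphere (x = cos φ cos λ, y = cos φ sin λ, z = sin φ).
The central angle between the endpoints is δ = arccos(p₁·p₂) ≈ 2.051 rad (117.5°).
Interpolate at f = 0.13 with slerp weights a = sin((1−f)δ)/sin δ ≈ 1.102, b = sin(fδ)/sin δ ≈ 0.297.
p = a·p₁ + b·p₂ ≈ (0.244, 0.968, -0.060); φ = arcsin(p_z) ≈ -3.43°, λ = atan2(p_y, p_x) ≈ 75.82°.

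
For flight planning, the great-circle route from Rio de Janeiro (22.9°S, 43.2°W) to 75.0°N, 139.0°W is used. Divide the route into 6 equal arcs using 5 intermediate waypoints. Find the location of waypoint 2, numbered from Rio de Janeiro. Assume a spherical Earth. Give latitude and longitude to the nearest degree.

Write both endpoints as unit vectors p₁, p₂ with components (cos φ cos λ, cos φ sin λ, sin φ).
The central angle between the endpoints is δ = arccos(p₁·p₂) ≈ 1.982 rad (113.6°).
Interpolate at f = 2/6 with slerp weights a = sin((1−f)δ)/sin δ ≈ 1.057, b = sin(fδ)/sin δ ≈ 0.670.
p = a·p₁ + b·p₂ ≈ (0.579, -0.780, 0.235); φ = arcsin(p_z) ≈ 13.61°, λ = atan2(p_y, p_x) ≈ -53.42°.

≈ 14°N, 53°W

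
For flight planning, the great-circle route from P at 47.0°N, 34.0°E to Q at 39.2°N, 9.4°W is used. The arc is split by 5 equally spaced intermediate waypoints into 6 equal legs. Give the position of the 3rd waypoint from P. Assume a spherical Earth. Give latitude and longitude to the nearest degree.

The haversine formula gives a central angle δ ≈ 0.562 rad (32.2°) between the endpoints.
Interpolate at f = 3/6 with slerp weights a = sin((1−f)δ)/sin δ ≈ 0.520, b = sin(fδ)/sin δ ≈ 0.520.
p = a·p₁ + b·p₂ ≈ (0.692, 0.133, 0.710); φ = arcsin(p_z) ≈ 45.20°, λ = atan2(p_y, p_x) ≈ 10.85°.

≈ 45°N, 11°E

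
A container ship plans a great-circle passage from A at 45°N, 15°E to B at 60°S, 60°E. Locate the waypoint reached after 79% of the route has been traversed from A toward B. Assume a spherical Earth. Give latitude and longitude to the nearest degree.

The haversine formula gives a central angle δ ≈ 1.942 rad (111.2°) between the endpoints.
Interpolate at f = 0.79 with slerp weights a = sin((1−f)δ)/sin δ ≈ 0.425, b = sin(fδ)/sin δ ≈ 1.072.
p = a·p₁ + b·p₂ ≈ (0.559, 0.542, -0.628); φ = arcsin(p_z) ≈ -38.88°, λ = atan2(p_y, p_x) ≈ 44.14°.

≈ 39°S, 44°E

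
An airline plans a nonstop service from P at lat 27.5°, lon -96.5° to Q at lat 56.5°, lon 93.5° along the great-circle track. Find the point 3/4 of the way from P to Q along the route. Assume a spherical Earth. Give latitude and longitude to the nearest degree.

From cos δ = sin φ₁ sin φ₂ + cos φ₁ cos φ₂ cos Δλ, the central angle is δ ≈ 1.668 rad (95.6°).
Interpolate at f = 3/4 with slerp weights a = sin((1−f)δ)/sin δ ≈ 0.407, b = sin(fδ)/sin δ ≈ 0.954.
p = a·p₁ + b·p₂ ≈ (-0.073, 0.167, 0.983); φ = arcsin(p_z) ≈ 79.51°, λ = atan2(p_y, p_x) ≈ 113.64°.

≈ lat 80°, lon 114°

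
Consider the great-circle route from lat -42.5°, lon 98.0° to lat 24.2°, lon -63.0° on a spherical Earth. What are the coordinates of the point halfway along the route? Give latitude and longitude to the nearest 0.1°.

≈ lat -39.5°, lon -14.9°

Convert each endpoint to a unit vector on the sphere (x = cos φ cos λ, y = cos φ sin λ, z = sin φ).
The central angle between the endpoints is δ = arccos(p₁·p₂) ≈ 2.721 rad (155.9°).
Interpolate at f = 1/2 with slerp weights a = sin((1−f)δ)/sin δ ≈ 2.394, b = sin(fδ)/sin δ ≈ 2.394.
p = a·p₁ + b·p₂ ≈ (0.746, -0.198, -0.636); φ = arcsin(p_z) ≈ -39.50°, λ = atan2(p_y, p_x) ≈ -14.85°.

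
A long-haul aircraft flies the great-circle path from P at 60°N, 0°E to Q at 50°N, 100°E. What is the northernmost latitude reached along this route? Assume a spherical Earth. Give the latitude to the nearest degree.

≈ 67°N

The great circle lies in the plane with unit normal n̂ = (p₁ × p₂)/|p₁ × p₂|.
Here n̂_z ≈ +0.399; the vertex latitude is φ_max = arccos|n̂_z| ≈ 66.5°.
Check via Clairaut: cos φ_max = |cos φ₁| · sin C = cos(60.0°)·sin(52.8°) ≈ 0.399, again giving ≈ 66.5°.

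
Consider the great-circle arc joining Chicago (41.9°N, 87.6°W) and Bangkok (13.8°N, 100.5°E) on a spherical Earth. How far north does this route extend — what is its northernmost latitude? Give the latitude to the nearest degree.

≈ 83°N

The great circle lies in the plane with unit normal n̂ = (p₁ × p₂)/|p₁ × p₂|.
Here n̂_z ≈ -0.123; the vertex latitude is φ_max = arccos|n̂_z| ≈ 83.0°.
Check via Clairaut: cos φ_max = |cos φ₁| · sin C = cos(41.9°)·sin(9.5°) ≈ 0.123, again giving ≈ 83.0°.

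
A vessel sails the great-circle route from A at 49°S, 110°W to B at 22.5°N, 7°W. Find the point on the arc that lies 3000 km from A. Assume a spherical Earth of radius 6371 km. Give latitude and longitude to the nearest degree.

≈ 40°S, 74°W

Write both endpoints as unit vectors p₁, p₂ with components (cos φ cos λ, cos φ sin λ, sin φ).
The central angle between the endpoints is δ = arccos(p₁·p₂) ≈ 2.010 rad (115.2°). The total great-circle distance is δ·R ≈ 2.010 × 6371 ≈ 12805 km, so the target fraction is f = 3000/12805 ≈ 0.234.
Interpolate at f ≈ 0.234 with slerp weights a = sin((1−f)δ)/sin δ ≈ 1.104, b = sin(fδ)/sin δ ≈ 0.501.
p = a·p₁ + b·p₂ ≈ (0.212, -0.737, -0.642); φ = arcsin(p_z) ≈ -39.91°, λ = atan2(p_y, p_x) ≈ -73.97°.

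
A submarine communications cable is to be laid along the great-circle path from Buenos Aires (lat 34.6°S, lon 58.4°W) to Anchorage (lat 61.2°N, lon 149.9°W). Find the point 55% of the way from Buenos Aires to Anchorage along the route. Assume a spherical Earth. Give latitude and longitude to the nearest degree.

Write both endpoints as unit vectors p₁, p₂ with components (cos φ cos λ, cos φ sin λ, sin φ).
The central angle between the endpoints is δ = arccos(p₁·p₂) ≈ 2.104 rad (120.5°).
Interpolate at f = 0.55 with slerp weights a = sin((1−f)δ)/sin δ ≈ 0.942, b = sin(fδ)/sin δ ≈ 1.063.
p = a·p₁ + b·p₂ ≈ (-0.037, -0.917, 0.397); φ = arcsin(p_z) ≈ 23.36°, λ = atan2(p_y, p_x) ≈ -92.29°.

≈ lat 23°N, lon 92°W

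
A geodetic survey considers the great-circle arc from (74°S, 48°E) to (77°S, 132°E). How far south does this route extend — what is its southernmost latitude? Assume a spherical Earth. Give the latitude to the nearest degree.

≈ 79°S

The great circle lies in the plane with unit normal n̂ = (p₁ × p₂)/|p₁ × p₂|.
Here n̂_z ≈ +0.185; the vertex latitude is φ_max = arccos|n̂_z| ≈ 79.3°.
Check via Clairaut: cos φ_max = |cos φ₁| · sin C = cos(74.0°)·sin(137.7°) ≈ 0.185, again giving ≈ 79.3°.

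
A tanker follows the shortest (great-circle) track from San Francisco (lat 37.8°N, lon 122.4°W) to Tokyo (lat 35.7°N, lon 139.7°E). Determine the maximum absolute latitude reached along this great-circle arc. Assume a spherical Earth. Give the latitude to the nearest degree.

The great circle lies in the plane with unit normal n̂ = (p₁ × p₂)/|p₁ × p₂|.
Here n̂_z ≈ -0.660; the vertex latitude is φ_max = arccos|n̂_z| ≈ 48.7°.
Check via Clairaut: cos φ_max = |cos φ₁| · sin C = cos(37.8°)·sin(56.6°) ≈ 0.660, again giving ≈ 48.7°.

≈ 49°N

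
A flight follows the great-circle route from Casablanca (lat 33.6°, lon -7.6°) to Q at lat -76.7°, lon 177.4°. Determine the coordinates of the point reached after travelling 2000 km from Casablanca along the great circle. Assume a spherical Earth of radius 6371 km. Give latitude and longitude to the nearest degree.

Convert each endpoint to a unit vector on the sphere (x = cos φ cos λ, y = cos φ sin λ, z = sin φ).
The central angle between the endpoints is δ = arccos(p₁·p₂) ≈ 2.388 rad (136.8°). The total great-circle distance is δ·R ≈ 2.388 × 6371 ≈ 15216 km, so the target fraction is f = 2000/15216 ≈ 0.131.
Interpolate at f ≈ 0.131 with slerp weights a = sin((1−f)δ)/sin δ ≈ 1.280, b = sin(fδ)/sin δ ≈ 0.451.
p = a·p₁ + b·p₂ ≈ (0.953, -0.136, 0.269); φ = arcsin(p_z) ≈ 15.62°, λ = atan2(p_y, p_x) ≈ -8.14°.

≈ lat 16°, lon -8°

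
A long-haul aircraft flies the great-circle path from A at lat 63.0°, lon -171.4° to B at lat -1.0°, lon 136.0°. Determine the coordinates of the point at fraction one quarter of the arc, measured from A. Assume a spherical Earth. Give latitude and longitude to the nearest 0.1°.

≈ lat 49.5°, lon 164.6°

Convert each endpoint to a unit vector on the sphere (x = cos φ cos λ, y = cos φ sin λ, z = sin φ).
The central angle between the endpoints is δ = arccos(p₁·p₂) ≈ 1.308 rad (74.9°).
Interpolate at f = 1/4 with slerp weights a = sin((1−f)δ)/sin δ ≈ 0.861, b = sin(fδ)/sin δ ≈ 0.333.
p = a·p₁ + b·p₂ ≈ (-0.625, 0.173, 0.761); φ = arcsin(p_z) ≈ 49.55°, λ = atan2(p_y, p_x) ≈ 164.58°.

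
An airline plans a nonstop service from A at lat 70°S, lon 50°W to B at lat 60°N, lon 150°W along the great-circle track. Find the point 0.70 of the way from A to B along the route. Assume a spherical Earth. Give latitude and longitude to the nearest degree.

The haversine formula gives a central angle δ ≈ 2.575 rad (147.5°) between the endpoints.
Interpolate at f = 0.70 with slerp weights a = sin((1−f)δ)/sin δ ≈ 1.299, b = sin(fδ)/sin δ ≈ 1.812.
p = a·p₁ + b·p₂ ≈ (-0.499, -0.793, 0.349); φ = arcsin(p_z) ≈ 20.40°, λ = atan2(p_y, p_x) ≈ -122.17°.

≈ lat 20°N, lon 122°W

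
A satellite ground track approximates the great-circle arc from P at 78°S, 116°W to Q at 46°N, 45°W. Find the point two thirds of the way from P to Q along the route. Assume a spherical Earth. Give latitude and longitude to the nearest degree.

The haversine formula gives a central angle δ ≈ 2.287 rad (131.0°) between the endpoints.
Interpolate at f = 2/3 with slerp weights a = sin((1−f)δ)/sin δ ≈ 0.916, b = sin(fδ)/sin δ ≈ 1.324.
p = a·p₁ + b·p₂ ≈ (0.567, -0.822, 0.057); φ = arcsin(p_z) ≈ 3.27°, λ = atan2(p_y, p_x) ≈ -55.39°.

≈ 3°N, 55°W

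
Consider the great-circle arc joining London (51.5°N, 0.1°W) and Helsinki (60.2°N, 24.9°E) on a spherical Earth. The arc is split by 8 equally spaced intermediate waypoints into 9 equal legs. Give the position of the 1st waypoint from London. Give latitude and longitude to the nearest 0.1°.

The haversine formula gives a central angle δ ≈ 0.286 rad (16.4°) between the endpoints.
Interpolate at f = 1/9 with slerp weights a = sin((1−f)δ)/sin δ ≈ 0.891, b = sin(fδ)/sin δ ≈ 0.113.
p = a·p₁ + b·p₂ ≈ (0.606, 0.023, 0.795); φ = arcsin(p_z) ≈ 52.69°, λ = atan2(p_y, p_x) ≈ 2.14°.

≈ 52.7°N, 2.1°E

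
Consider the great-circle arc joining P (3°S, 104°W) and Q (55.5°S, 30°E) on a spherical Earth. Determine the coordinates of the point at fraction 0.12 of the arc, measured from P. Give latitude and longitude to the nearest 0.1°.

≈ (14.9°S, 98.1°W)

The haversine formula gives a central angle δ ≈ 1.928 rad (110.5°) between the endpoints.
Interpolate at f = 0.12 with slerp weights a = sin((1−f)δ)/sin δ ≈ 1.059, b = sin(fδ)/sin δ ≈ 0.245.
p = a·p₁ + b·p₂ ≈ (-0.136, -0.957, -0.257); φ = arcsin(p_z) ≈ -14.90°, λ = atan2(p_y, p_x) ≈ -98.08°.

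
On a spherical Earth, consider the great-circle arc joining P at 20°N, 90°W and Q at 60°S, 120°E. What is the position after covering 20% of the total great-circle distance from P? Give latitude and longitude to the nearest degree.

Convert each endpoint to a unit vector on the sphere (x = cos φ cos λ, y = cos φ sin λ, z = sin φ).
The central angle between the endpoints is δ = arccos(p₁·p₂) ≈ 2.351 rad (134.7°).
Interpolate at f = 0.20 with slerp weights a = sin((1−f)δ)/sin δ ≈ 1.339, b = sin(fδ)/sin δ ≈ 0.637.
p = a·p₁ + b·p₂ ≈ (-0.159, -0.983, -0.094); φ = arcsin(p_z) ≈ -5.37°, λ = atan2(p_y, p_x) ≈ -99.20°.

≈ 5°S, 99°W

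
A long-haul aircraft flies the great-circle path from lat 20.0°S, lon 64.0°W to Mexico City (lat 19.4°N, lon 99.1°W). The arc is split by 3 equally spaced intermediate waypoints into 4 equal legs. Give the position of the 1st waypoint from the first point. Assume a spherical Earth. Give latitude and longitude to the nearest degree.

≈ lat 10°S, lon 73°W

Write both endpoints as unit vectors p₁, p₂ with components (cos φ cos λ, cos φ sin λ, sin φ).
The central angle between the endpoints is δ = arccos(p₁·p₂) ≈ 0.913 rad (52.3°).
Interpolate at f = 1/4 with slerp weights a = sin((1−f)δ)/sin δ ≈ 0.799, b = sin(fδ)/sin δ ≈ 0.286.
p = a·p₁ + b·p₂ ≈ (0.287, -0.941, -0.178); φ = arcsin(p_z) ≈ -10.28°, λ = atan2(p_y, p_x) ≈ -73.07°.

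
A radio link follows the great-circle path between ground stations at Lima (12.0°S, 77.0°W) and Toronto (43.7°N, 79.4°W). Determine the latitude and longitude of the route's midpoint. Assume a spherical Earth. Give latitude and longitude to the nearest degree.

Write both endpoints as unit vectors p₁, p₂ with components (cos φ cos λ, cos φ sin λ, sin φ).
The central angle between the endpoints is δ = arccos(p₁·p₂) ≈ 0.973 rad (55.7°).
Interpolate at f = 1/2 with slerp weights a = sin((1−f)δ)/sin δ ≈ 0.566, b = sin(fδ)/sin δ ≈ 0.566.
p = a·p₁ + b·p₂ ≈ (0.200, -0.941, 0.273); φ = arcsin(p_z) ≈ 15.85°, λ = atan2(p_y, p_x) ≈ -78.02°.

≈ (16°N, 78°W)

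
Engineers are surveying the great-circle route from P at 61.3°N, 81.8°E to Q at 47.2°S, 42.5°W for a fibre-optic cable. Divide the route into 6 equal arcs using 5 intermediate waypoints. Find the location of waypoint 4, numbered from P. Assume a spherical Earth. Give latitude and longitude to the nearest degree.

≈ 7°S, 10°W

Write both endpoints as unit vectors p₁, p₂ with components (cos φ cos λ, cos φ sin λ, sin φ).
The central angle between the endpoints is δ = arccos(p₁·p₂) ≈ 2.545 rad (145.8°).
Interpolate at f = 4/6 with slerp weights a = sin((1−f)δ)/sin δ ≈ 1.336, b = sin(fδ)/sin δ ≈ 1.767.
p = a·p₁ + b·p₂ ≈ (0.977, -0.176, -0.124); φ = arcsin(p_z) ≈ -7.14°, λ = atan2(p_y, p_x) ≈ -10.21°.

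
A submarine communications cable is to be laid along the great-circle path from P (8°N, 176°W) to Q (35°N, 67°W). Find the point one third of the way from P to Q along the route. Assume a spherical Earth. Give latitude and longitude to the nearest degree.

The haversine formula gives a central angle δ ≈ 1.756 rad (100.6°) between the endpoints.
Interpolate at f = 1/3 with slerp weights a = sin((1−f)δ)/sin δ ≈ 0.937, b = sin(fδ)/sin δ ≈ 0.562.
p = a·p₁ + b·p₂ ≈ (-0.746, -0.489, 0.453); φ = arcsin(p_z) ≈ 26.93°, λ = atan2(p_y, p_x) ≈ -146.77°.

≈ (27°N, 147°W)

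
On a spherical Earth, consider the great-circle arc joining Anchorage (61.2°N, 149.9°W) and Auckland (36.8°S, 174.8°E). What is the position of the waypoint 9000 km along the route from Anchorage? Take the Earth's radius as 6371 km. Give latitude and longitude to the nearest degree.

Write both endpoints as unit vectors p₁, p₂ with components (cos φ cos λ, cos φ sin λ, sin φ).
The central angle between the endpoints is δ = arccos(p₁·p₂) ≈ 1.782 rad (102.1°). The total great-circle distance is δ·R ≈ 1.782 × 6371 ≈ 11356 km, so the target fraction is f = 9000/11356 ≈ 0.793.
Interpolate at f ≈ 0.793 with slerp weights a = sin((1−f)δ)/sin δ ≈ 0.370, b = sin(fδ)/sin δ ≈ 1.010.
p = a·p₁ + b·p₂ ≈ (-0.960, -0.016, -0.281); φ = arcsin(p_z) ≈ -16.32°, λ = atan2(p_y, p_x) ≈ -179.04°.

≈ 16°S, 179°W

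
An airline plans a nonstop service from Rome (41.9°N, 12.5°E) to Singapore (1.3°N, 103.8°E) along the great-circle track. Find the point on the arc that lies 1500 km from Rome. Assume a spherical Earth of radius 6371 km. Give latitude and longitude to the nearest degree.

≈ (41°N, 30°E)

Write both endpoints as unit vectors p₁, p₂ with components (cos φ cos λ, cos φ sin λ, sin φ).
The central angle between the endpoints is δ = arccos(p₁·p₂) ≈ 1.573 rad (90.1°). The total great-circle distance is δ·R ≈ 1.573 × 6371 ≈ 10019 km, so the target fraction is f = 1500/10019 ≈ 0.150.
Interpolate at f ≈ 0.150 with slerp weights a = sin((1−f)δ)/sin δ ≈ 0.973, b = sin(fδ)/sin δ ≈ 0.233.
p = a·p₁ + b·p₂ ≈ (0.651, 0.383, 0.655); φ = arcsin(p_z) ≈ 40.92°, λ = atan2(p_y, p_x) ≈ 30.47°.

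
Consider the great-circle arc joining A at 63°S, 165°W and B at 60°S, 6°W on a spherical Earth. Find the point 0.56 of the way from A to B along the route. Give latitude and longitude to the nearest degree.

≈ 83°S, 45°W

Convert each endpoint to a unit vector on the sphere (x = cos φ cos λ, y = cos φ sin λ, z = sin φ).
The central angle between the endpoints is δ = arccos(p₁·p₂) ≈ 0.977 rad (56.0°).
Interpolate at f = 0.56 with slerp weights a = sin((1−f)δ)/sin δ ≈ 0.503, b = sin(fδ)/sin δ ≈ 0.628.
p = a·p₁ + b·p₂ ≈ (0.092, -0.092, -0.992); φ = arcsin(p_z) ≈ -82.54°, λ = atan2(p_y, p_x) ≈ -45.09°.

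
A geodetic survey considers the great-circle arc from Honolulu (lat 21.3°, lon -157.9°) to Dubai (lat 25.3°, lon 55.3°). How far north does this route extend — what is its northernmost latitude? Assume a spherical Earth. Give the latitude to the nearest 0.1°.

≈ 56.5°

The great circle lies in the plane with unit normal n̂ = (p₁ × p₂)/|p₁ × p₂|.
Here n̂_z ≈ -0.552; the vertex latitude is φ_max = arccos|n̂_z| ≈ 56.5°.
Check via Clairaut: cos φ_max = |cos φ₁| · sin C = cos(21.3°)·sin(36.3°) ≈ 0.552, again giving ≈ 56.5°.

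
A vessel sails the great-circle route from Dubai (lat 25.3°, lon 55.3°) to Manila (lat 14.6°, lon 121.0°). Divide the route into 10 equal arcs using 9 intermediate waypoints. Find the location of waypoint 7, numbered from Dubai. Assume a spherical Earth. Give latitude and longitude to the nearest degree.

≈ lat 21°, lon 102°

The haversine formula gives a central angle δ ≈ 1.084 rad (62.1°) between the endpoints.
Interpolate at f = 7/10 with slerp weights a = sin((1−f)δ)/sin δ ≈ 0.361, b = sin(fδ)/sin δ ≈ 0.778.
p = a·p₁ + b·p₂ ≈ (-0.202, 0.914, 0.351); φ = arcsin(p_z) ≈ 20.53°, λ = atan2(p_y, p_x) ≈ 102.45°.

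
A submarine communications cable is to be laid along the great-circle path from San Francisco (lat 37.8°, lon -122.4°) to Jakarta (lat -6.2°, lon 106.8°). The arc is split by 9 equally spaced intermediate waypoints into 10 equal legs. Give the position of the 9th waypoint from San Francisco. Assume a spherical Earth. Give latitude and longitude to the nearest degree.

Write both endpoints as unit vectors p₁, p₂ with components (cos φ cos λ, cos φ sin λ, sin φ).
The central angle between the endpoints is δ = arccos(p₁·p₂) ≈ 2.189 rad (125.4°).
Interpolate at f = 9/10 with slerp weights a = sin((1−f)δ)/sin δ ≈ 0.266, b = sin(fδ)/sin δ ≈ 1.131.
p = a·p₁ + b·p₂ ≈ (-0.438, 0.898, 0.041); φ = arcsin(p_z) ≈ 2.36°, λ = atan2(p_y, p_x) ≈ 115.98°.

≈ lat 2°, lon 116°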